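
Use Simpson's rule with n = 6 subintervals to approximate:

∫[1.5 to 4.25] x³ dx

f(x) = x³
a = 1.5, b = 4.25, n = 6
h = (b - a)/n = 0.458333

Simpson's rule: (h/3)[f(x₀) + 4f(x₁) + 2f(x₂) + ... + f(xₙ)]

x_0 = 1.5000, f(x_0) = 3.375000, coefficient = 1
x_1 = 1.9583, f(x_1) = 7.510344, coefficient = 4
x_2 = 2.4167, f(x_2) = 14.114005, coefficient = 2
x_3 = 2.8750, f(x_3) = 23.763672, coefficient = 4
x_4 = 3.3333, f(x_4) = 37.037037, coefficient = 2
x_5 = 3.7917, f(x_5) = 54.511791, coefficient = 4
x_6 = 4.2500, f(x_6) = 76.765625, coefficient = 1

I ≈ (0.458333/3) × 525.585938 = 80.297852
Exact value: 80.297852
Error: 0.000000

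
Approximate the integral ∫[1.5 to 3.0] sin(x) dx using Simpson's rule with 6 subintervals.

f(x) = sin(x)
a = 1.5, b = 3.0, n = 6
h = (b - a)/n = 0.250000

Simpson's rule: (h/3)[f(x₀) + 4f(x₁) + 2f(x₂) + ... + f(xₙ)]

x_0 = 1.5000, f(x_0) = 0.997495, coefficient = 1
x_1 = 1.7500, f(x_1) = 0.983986, coefficient = 4
x_2 = 2.0000, f(x_2) = 0.909297, coefficient = 2
x_3 = 2.2500, f(x_3) = 0.778073, coefficient = 4
x_4 = 2.5000, f(x_4) = 0.598472, coefficient = 2
x_5 = 2.7500, f(x_5) = 0.381661, coefficient = 4
x_6 = 3.0000, f(x_6) = 0.141120, coefficient = 1

I ≈ (0.250000/3) × 12.729035 = 1.060753
Exact value: 1.060730
Error: 0.000023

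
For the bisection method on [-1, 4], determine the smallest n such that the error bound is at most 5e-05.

We need (b-a)/2^n ≤ 5e-05
(4 - (-1))/2^n ≤ 5e-05
5/2^n ≤ 5e-05
2^n ≥ 100000
n ≥ log₂(100000) = 16.61
n ≥ 17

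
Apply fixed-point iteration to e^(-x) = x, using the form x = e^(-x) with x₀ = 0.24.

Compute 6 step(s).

Equation: e^(-x) = x
Fixed-point form: x = e^(-x)
x₀ = 0.24

x_1 = g(0.240000) = 0.786628
x_2 = g(0.786628) = 0.455378
x_3 = g(0.455378) = 0.634208
x_4 = g(0.634208) = 0.530355
x_5 = g(0.530355) = 0.588396
x_6 = g(0.588396) = 0.555217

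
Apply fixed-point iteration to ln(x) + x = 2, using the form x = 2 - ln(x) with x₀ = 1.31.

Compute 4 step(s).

Equation: ln(x) + x = 2
Fixed-point form: x = 2 - ln(x)
x₀ = 1.31

x_1 = g(1.310000) = 1.729973
x_2 = g(1.729973) = 1.451894
x_3 = g(1.451894) = 1.627131
x_4 = g(1.627131) = 1.513182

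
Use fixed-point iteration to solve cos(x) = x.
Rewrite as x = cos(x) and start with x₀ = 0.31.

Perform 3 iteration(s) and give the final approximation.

Equation: cos(x) = x
Fixed-point form: x = cos(x)
x₀ = 0.31

x_1 = g(0.310000) = 0.952334
x_2 = g(0.952334) = 0.579783
x_3 = g(0.579783) = 0.836581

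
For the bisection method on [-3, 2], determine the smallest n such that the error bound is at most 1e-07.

We need (b-a)/2^n ≤ 1e-07
(2 - (-3))/2^n ≤ 1e-07
5/2^n ≤ 1e-07
2^n ≥ 50000000
n ≥ log₂(50000000) = 25.58
n ≥ 26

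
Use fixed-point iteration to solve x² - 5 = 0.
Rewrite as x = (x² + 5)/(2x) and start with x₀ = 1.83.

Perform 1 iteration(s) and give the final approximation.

Equation: x² - 5 = 0
Fixed-point form: x = (x² + 5)/(2x)
x₀ = 1.83

x_1 = g(1.830000) = 2.281120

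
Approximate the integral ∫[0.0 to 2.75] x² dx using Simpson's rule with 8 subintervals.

f(x) = x²
a = 0.0, b = 2.75, n = 8
h = (b - a)/n = 0.343750

Simpson's rule: (h/3)[f(x₀) + 4f(x₁) + 2f(x₂) + ... + f(xₙ)]

x_0 = 0.0000, f(x_0) = 0.000000, coefficient = 1
x_1 = 0.3438, f(x_1) = 0.118164, coefficient = 4
x_2 = 0.6875, f(x_2) = 0.472656, coefficient = 2
x_3 = 1.0312, f(x_3) = 1.063477, coefficient = 4
x_4 = 1.3750, f(x_4) = 1.890625, coefficient = 2
x_5 = 1.7188, f(x_5) = 2.954102, coefficient = 4
x_6 = 2.0625, f(x_6) = 4.253906, coefficient = 2
x_7 = 2.4062, f(x_7) = 5.790039, coefficient = 4
x_8 = 2.7500, f(x_8) = 7.562500, coefficient = 1

I ≈ (0.343750/3) × 60.500000 = 6.932292
Exact value: 6.932292
Error: 0.000000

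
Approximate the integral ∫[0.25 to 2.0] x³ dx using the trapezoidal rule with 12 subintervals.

f(x) = x³
a = 0.25, b = 2.0, n = 12
h = (b - a)/n = 0.145833

Trapezoidal rule: (h/2)[f(x₀) + 2f(x₁) + 2f(x₂) + ... + f(xₙ)]

x_0 = 0.2500, f(x_0) = 0.015625, coefficient = 1
x_1 = 0.3958, f(x_1) = 0.062021, coefficient = 2
x_2 = 0.5417, f(x_2) = 0.158927, coefficient = 2
x_3 = 0.6875, f(x_3) = 0.324951, coefficient = 2
x_4 = 0.8333, f(x_4) = 0.578704, coefficient = 2
x_5 = 0.9792, f(x_5) = 0.938793, coefficient = 2
x_6 = 1.1250, f(x_6) = 1.423828, coefficient = 2
x_7 = 1.2708, f(x_7) = 2.052418, coefficient = 2
x_8 = 1.4167, f(x_8) = 2.843171, coefficient = 2
x_9 = 1.5625, f(x_9) = 3.814697, coefficient = 2
x_10 = 1.7083, f(x_10) = 4.985605, coefficient = 2
x_11 = 1.8542, f(x_11) = 6.374503, coefficient = 2
x_12 = 2.0000, f(x_12) = 8.000000, coefficient = 1

I ≈ (0.145833/2) × 55.130859 = 4.019958
Exact value: 3.999023
Error: 0.020935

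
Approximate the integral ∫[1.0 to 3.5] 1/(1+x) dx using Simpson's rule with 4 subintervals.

f(x) = 1/(1+x)
a = 1.0, b = 3.5, n = 4
h = (b - a)/n = 0.625000

Simpson's rule: (h/3)[f(x₀) + 4f(x₁) + 2f(x₂) + ... + f(xₙ)]

x_0 = 1.0000, f(x_0) = 0.500000, coefficient = 1
x_1 = 1.6250, f(x_1) = 0.380952, coefficient = 4
x_2 = 2.2500, f(x_2) = 0.307692, coefficient = 2
x_3 = 2.8750, f(x_3) = 0.258065, coefficient = 4
x_4 = 3.5000, f(x_4) = 0.222222, coefficient = 1

I ≈ (0.625000/3) × 3.893674 = 0.811182
Exact value: 0.810930
Error: 0.000252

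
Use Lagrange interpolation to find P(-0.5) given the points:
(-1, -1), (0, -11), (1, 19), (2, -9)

Lagrange interpolation formula:
P(x) = Σ yᵢ × Lᵢ(x)
where Lᵢ(x) = Π_{j≠i} (x - xⱼ)/(xᵢ - xⱼ)

L_0(-0.5) = (-0.5 - 0)/(-1 - 0) × (-0.5 - 1)/(-1 - 1) × (-0.5 - 2)/(-1 - 2) = 0.312500
L_1(-0.5) = (-0.5 - (-1))/(0 - (-1)) × (-0.5 - 1)/(0 - 1) × (-0.5 - 2)/(0 - 2) = 0.937500
L_2(-0.5) = (-0.5 - (-1))/(1 - (-1)) × (-0.5 - 0)/(1 - 0) × (-0.5 - 2)/(1 - 2) = -0.312500
L_3(-0.5) = (-0.5 - (-1))/(2 - (-1)) × (-0.5 - 0)/(2 - 0) × (-0.5 - 1)/(2 - 1) = 0.062500

P(-0.5) = (-1)×L_0(-0.5) + (-11)×L_1(-0.5) + 19×L_2(-0.5) + (-9)×L_3(-0.5)
P(-0.5) = -17.125000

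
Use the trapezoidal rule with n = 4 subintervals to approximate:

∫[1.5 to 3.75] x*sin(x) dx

f(x) = x*sin(x)
a = 1.5, b = 3.75, n = 4
h = (b - a)/n = 0.562500

Trapezoidal rule: (h/2)[f(x₀) + 2f(x₁) + 2f(x₂) + ... + f(xₙ)]

x_0 = 1.5000, f(x_0) = 1.496242, coefficient = 1
x_1 = 2.0625, f(x_1) = 1.818155, coefficient = 2
x_2 = 2.6250, f(x_2) = 1.296541, coefficient = 2
x_3 = 3.1875, f(x_3) = -0.146278, coefficient = 2
x_4 = 3.7500, f(x_4) = -2.143355, coefficient = 1

I ≈ (0.562500/2) × 5.289723 = 1.487735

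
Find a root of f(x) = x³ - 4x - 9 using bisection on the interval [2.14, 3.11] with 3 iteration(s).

f(x) = x³ - 4x - 9
Initial interval: [2.14, 3.11]

Iteration 1:
  c_1 = (2.140000 + 3.110000)/2 = 2.625000
  f(c_1) = f(2.625000) = -1.412109
  f(a) × f(c) ≥ 0, new interval: [2.625000, 3.110000]
Iteration 2:
  c_2 = (2.625000 + 3.110000)/2 = 2.867500
  f(c_2) = f(2.867500) = 3.108180
  f(a) × f(c) < 0, new interval: [2.625000, 2.867500]
Iteration 3:
  c_3 = (2.625000 + 2.867500)/2 = 2.746250
  f(c_3) = f(2.746250) = 0.726913
  f(a) × f(c) < 0, new interval: [2.625000, 2.746250]

After 3 iteration(s), the approximation is c_3 = 2.746250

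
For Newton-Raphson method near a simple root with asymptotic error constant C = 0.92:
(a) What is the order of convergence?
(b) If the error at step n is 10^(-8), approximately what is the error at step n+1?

(a) Newton-Raphson has quadratic (order 2) convergence near simple roots.
    This means |e_{n+1}| ≈ C|e_n|².

(b) With |e_n| = 10^(-8) and C = 0.92:
    |e_{n+1}| ≈ 0.92 × (10^(-8))² = 0.92 × 10^(-16)

(a) 2 (quadratic); (b) |e_{n+1}| ≈ 9.200e-17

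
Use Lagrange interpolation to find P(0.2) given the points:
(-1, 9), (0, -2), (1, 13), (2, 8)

Lagrange interpolation formula:
P(x) = Σ yᵢ × Lᵢ(x)
where Lᵢ(x) = Π_{j≠i} (x - xⱼ)/(xᵢ - xⱼ)

L_0(0.2) = (0.2 - 0)/(-1 - 0) × (0.2 - 1)/(-1 - 1) × (0.2 - 2)/(-1 - 2) = -0.048000
L_1(0.2) = (0.2 - (-1))/(0 - (-1)) × (0.2 - 1)/(0 - 1) × (0.2 - 2)/(0 - 2) = 0.864000
L_2(0.2) = (0.2 - (-1))/(1 - (-1)) × (0.2 - 0)/(1 - 0) × (0.2 - 2)/(1 - 2) = 0.216000
L_3(0.2) = (0.2 - (-1))/(2 - (-1)) × (0.2 - 0)/(2 - 0) × (0.2 - 1)/(2 - 1) = -0.032000

P(0.2) = 9×L_0(0.2) + (-2)×L_1(0.2) + 13×L_2(0.2) + 8×L_3(0.2)
P(0.2) = 0.392000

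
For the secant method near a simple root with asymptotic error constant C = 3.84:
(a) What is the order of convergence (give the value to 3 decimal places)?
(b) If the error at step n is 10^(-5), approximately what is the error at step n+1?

(a) Secant method has superlinear convergence with order φ = (1+√5)/2 ≈ 1.618.
    This means |e_{n+1}| ≈ C|e_n|^1.618.

(b) With |e_n| = 10^(-5) and C = 3.84:
    |e_{n+1}| ≈ 3.84 × (10^(-5))^1.618 = 3.84 × 10^(-8.09)

(a) ≈ 1.618 (golden ratio); (b) |e_{n+1}| ≈ 3.120e-08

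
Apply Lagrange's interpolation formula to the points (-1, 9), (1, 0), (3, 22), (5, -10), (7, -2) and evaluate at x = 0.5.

Lagrange interpolation formula:
P(x) = Σ yᵢ × Lᵢ(x)
where Lᵢ(x) = Π_{j≠i} (x - xⱼ)/(xᵢ - xⱼ)

L_0(0.5) = (0.5 - 1)/(-1 - 1) × (0.5 - 3)/(-1 - 3) × (0.5 - 5)/(-1 - 5) × (0.5 - 7)/(-1 - 7) = 0.095215
L_1(0.5) = (0.5 - (-1))/(1 - (-1)) × (0.5 - 3)/(1 - 3) × (0.5 - 5)/(1 - 5) × (0.5 - 7)/(1 - 7) = 1.142578
L_2(0.5) = (0.5 - (-1))/(3 - (-1)) × (0.5 - 1)/(3 - 1) × (0.5 - 5)/(3 - 5) × (0.5 - 7)/(3 - 7) = -0.342773
L_3(0.5) = (0.5 - (-1))/(5 - (-1)) × (0.5 - 1)/(5 - 1) × (0.5 - 3)/(5 - 3) × (0.5 - 7)/(5 - 7) = 0.126953
L_4(0.5) = (0.5 - (-1))/(7 - (-1)) × (0.5 - 1)/(7 - 1) × (0.5 - 3)/(7 - 3) × (0.5 - 5)/(7 - 5) = -0.021973

P(0.5) = 9×L_0(0.5) + 0×L_1(0.5) + 22×L_2(0.5) + (-10)×L_3(0.5) + (-2)×L_4(0.5)
P(0.5) = -7.909668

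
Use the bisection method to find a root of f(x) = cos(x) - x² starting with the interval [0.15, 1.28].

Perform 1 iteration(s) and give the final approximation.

f(x) = cos(x) - x²
Initial interval: [0.15, 1.28]

Iteration 1:
  c_1 = (0.150000 + 1.280000)/2 = 0.715000
  f(c_1) = f(0.715000) = 0.243868
  f(a) × f(c) ≥ 0, new interval: [0.715000, 1.280000]

After 1 iteration(s), the approximation is c_1 = 0.715000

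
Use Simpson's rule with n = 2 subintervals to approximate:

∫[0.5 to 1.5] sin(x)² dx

f(x) = sin(x)²
a = 0.5, b = 1.5, n = 2
h = (b - a)/n = 0.500000

Simpson's rule: (h/3)[f(x₀) + 4f(x₁) + 2f(x₂) + ... + f(xₙ)]

x_0 = 0.5000, f(x_0) = 0.229849, coefficient = 1
x_1 = 1.0000, f(x_1) = 0.708073, coefficient = 4
x_2 = 1.5000, f(x_2) = 0.994996, coefficient = 1

I ≈ (0.500000/3) × 4.057139 = 0.676190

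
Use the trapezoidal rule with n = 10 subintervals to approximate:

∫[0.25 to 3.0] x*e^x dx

f(x) = x*e^x
a = 0.25, b = 3.0, n = 10
h = (b - a)/n = 0.275000

Trapezoidal rule: (h/2)[f(x₀) + 2f(x₁) + 2f(x₂) + ... + f(xₙ)]

x_0 = 0.2500, f(x_0) = 0.321006, coefficient = 1
x_1 = 0.5250, f(x_1) = 0.887491, coefficient = 2
x_2 = 0.8000, f(x_2) = 1.780433, coefficient = 2
x_3 = 1.0750, f(x_3) = 3.149742, coefficient = 2
x_4 = 1.3500, f(x_4) = 5.207524, coefficient = 2
x_5 = 1.6250, f(x_5) = 8.252431, coefficient = 2
x_6 = 1.9000, f(x_6) = 12.703199, coefficient = 2
x_7 = 2.1750, f(x_7) = 19.144753, coefficient = 2
x_8 = 2.4500, f(x_8) = 28.391449, coefficient = 2
x_9 = 2.7250, f(x_9) = 41.573728, coefficient = 2
x_10 = 3.0000, f(x_10) = 60.256611, coefficient = 1

I ≈ (0.275000/2) × 302.759119 = 41.629379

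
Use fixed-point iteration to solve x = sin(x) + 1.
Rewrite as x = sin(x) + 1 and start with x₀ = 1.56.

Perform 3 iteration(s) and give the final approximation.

Equation: x = sin(x) + 1
Fixed-point form: x = sin(x) + 1
x₀ = 1.56

x_1 = g(1.560000) = 1.999942
x_2 = g(1.999942) = 1.909322
x_3 = g(1.909322) = 1.943245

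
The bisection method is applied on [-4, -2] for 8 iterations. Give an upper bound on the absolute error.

Bisection error bound: |error| ≤ (b-a)/2^n
|error| ≤ (-2 - (-4))/2^8 = 2/2^8
|error| ≤ 0.0078125000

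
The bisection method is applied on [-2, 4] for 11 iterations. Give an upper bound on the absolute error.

Bisection error bound: |error| ≤ (b-a)/2^n
|error| ≤ (4 - (-2))/2^11 = 6/2^11
|error| ≤ 0.0029296875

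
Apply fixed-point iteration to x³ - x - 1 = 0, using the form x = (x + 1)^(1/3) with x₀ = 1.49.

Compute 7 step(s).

Equation: x³ - x - 1 = 0
Fixed-point form: x = (x + 1)^(1/3)
x₀ = 1.49

x_1 = g(1.490000) = 1.355397
x_2 = g(1.355397) = 1.330520
x_3 = g(1.330520) = 1.325819
x_4 = g(1.325819) = 1.324927
x_5 = g(1.324927) = 1.324758
x_6 = g(1.324758) = 1.324726
x_7 = g(1.324726) = 1.324719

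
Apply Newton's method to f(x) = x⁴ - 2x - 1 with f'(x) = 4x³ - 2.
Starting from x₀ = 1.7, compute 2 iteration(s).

f(x) = x⁴ - 2x - 1
f'(x) = 4x³ - 2
x₀ = 1.7

Newton-Raphson formula: x_{n+1} = x_n - f(x_n)/f'(x_n)

Iteration 1:
  f(1.700000) = 3.952100
  f'(1.700000) = 17.652000
  x_1 = 1.700000 - 3.952100/17.652000 = 1.476110
Iteration 2:
  f(1.476110) = 0.795392
  f'(1.476110) = 10.865198
  x_2 = 1.476110 - 0.795392/10.865198 = 1.402905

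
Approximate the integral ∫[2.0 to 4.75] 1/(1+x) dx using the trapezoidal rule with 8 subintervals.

f(x) = 1/(1+x)
a = 2.0, b = 4.75, n = 8
h = (b - a)/n = 0.343750

Trapezoidal rule: (h/2)[f(x₀) + 2f(x₁) + 2f(x₂) + ... + f(xₙ)]

x_0 = 2.0000, f(x_0) = 0.333333, coefficient = 1
x_1 = 2.3438, f(x_1) = 0.299065, coefficient = 2
x_2 = 2.6875, f(x_2) = 0.271186, coefficient = 2
x_3 = 3.0312, f(x_3) = 0.248062, coefficient = 2
x_4 = 3.3750, f(x_4) = 0.228571, coefficient = 2
x_5 = 3.7188, f(x_5) = 0.211921, coefficient = 2
x_6 = 4.0625, f(x_6) = 0.197531, coefficient = 2
x_7 = 4.4062, f(x_7) = 0.184971, coefficient = 2
x_8 = 4.7500, f(x_8) = 0.173913, coefficient = 1

I ≈ (0.343750/2) × 3.789862 = 0.651383
Exact value: 0.650588
Error: 0.000795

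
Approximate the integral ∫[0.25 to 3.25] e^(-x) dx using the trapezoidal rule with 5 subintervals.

f(x) = e^(-x)
a = 0.25, b = 3.25, n = 5
h = (b - a)/n = 0.600000

Trapezoidal rule: (h/2)[f(x₀) + 2f(x₁) + 2f(x₂) + ... + f(xₙ)]

x_0 = 0.2500, f(x_0) = 0.778801, coefficient = 1
x_1 = 0.8500, f(x_1) = 0.427415, coefficient = 2
x_2 = 1.4500, f(x_2) = 0.234570, coefficient = 2
x_3 = 2.0500, f(x_3) = 0.128735, coefficient = 2
x_4 = 2.6500, f(x_4) = 0.070651, coefficient = 2
x_5 = 3.2500, f(x_5) = 0.038774, coefficient = 1

I ≈ (0.600000/2) × 2.540318 = 0.762095
Exact value: 0.740027
Error: 0.022069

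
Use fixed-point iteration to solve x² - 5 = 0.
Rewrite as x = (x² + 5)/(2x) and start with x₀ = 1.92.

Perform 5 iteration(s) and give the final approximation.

Equation: x² - 5 = 0
Fixed-point form: x = (x² + 5)/(2x)
x₀ = 1.92

x_1 = g(1.920000) = 2.262083
x_2 = g(2.262083) = 2.236218
x_3 = g(2.236218) = 2.236068
x_4 = g(2.236068) = 2.236068
x_5 = g(2.236068) = 2.236068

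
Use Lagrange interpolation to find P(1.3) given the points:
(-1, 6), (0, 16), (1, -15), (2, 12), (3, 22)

Lagrange interpolation formula:
P(x) = Σ yᵢ × Lᵢ(x)
where Lᵢ(x) = Π_{j≠i} (x - xⱼ)/(xᵢ - xⱼ)

L_0(1.3) = (1.3 - 0)/(-1 - 0) × (1.3 - 1)/(-1 - 1) × (1.3 - 2)/(-1 - 2) × (1.3 - 3)/(-1 - 3) = 0.019338
L_1(1.3) = (1.3 - (-1))/(0 - (-1)) × (1.3 - 1)/(0 - 1) × (1.3 - 2)/(0 - 2) × (1.3 - 3)/(0 - 3) = -0.136850
L_2(1.3) = (1.3 - (-1))/(1 - (-1)) × (1.3 - 0)/(1 - 0) × (1.3 - 2)/(1 - 2) × (1.3 - 3)/(1 - 3) = 0.889525
L_3(1.3) = (1.3 - (-1))/(2 - (-1)) × (1.3 - 0)/(2 - 0) × (1.3 - 1)/(2 - 1) × (1.3 - 3)/(2 - 3) = 0.254150
L_4(1.3) = (1.3 - (-1))/(3 - (-1)) × (1.3 - 0)/(3 - 0) × (1.3 - 1)/(3 - 1) × (1.3 - 2)/(3 - 2) = -0.026163

P(1.3) = 6×L_0(1.3) + 16×L_1(1.3) + (-15)×L_2(1.3) + 12×L_3(1.3) + 22×L_4(1.3)
P(1.3) = -12.942225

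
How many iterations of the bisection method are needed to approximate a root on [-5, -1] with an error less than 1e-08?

We need (b-a)/2^n ≤ 1e-08
(-1 - (-5))/2^n ≤ 1e-08
4/2^n ≤ 1e-08
2^n ≥ 400000000
n ≥ log₂(400000000) = 28.58
n ≥ 29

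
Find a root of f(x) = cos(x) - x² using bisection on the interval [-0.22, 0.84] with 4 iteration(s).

f(x) = cos(x) - x²
Initial interval: [-0.22, 0.84]

Iteration 1:
  c_1 = (-0.220000 + 0.840000)/2 = 0.310000
  f(c_1) = f(0.310000) = 0.856234
  f(a) × f(c) ≥ 0, new interval: [0.310000, 0.840000]
Iteration 2:
  c_2 = (0.310000 + 0.840000)/2 = 0.575000
  f(c_2) = f(0.575000) = 0.508567
  f(a) × f(c) ≥ 0, new interval: [0.575000, 0.840000]
Iteration 3:
  c_3 = (0.575000 + 0.840000)/2 = 0.707500
  f(c_3) = f(0.707500) = 0.259433
  f(a) × f(c) ≥ 0, new interval: [0.707500, 0.840000]
Iteration 4:
  c_4 = (0.707500 + 0.840000)/2 = 0.773750
  f(c_4) = f(0.773750) = 0.116606
  f(a) × f(c) ≥ 0, new interval: [0.773750, 0.840000]

After 4 iteration(s), the approximation is c_4 = 0.773750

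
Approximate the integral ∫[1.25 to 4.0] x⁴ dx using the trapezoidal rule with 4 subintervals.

f(x) = x⁴
a = 1.25, b = 4.0, n = 4
h = (b - a)/n = 0.687500

Trapezoidal rule: (h/2)[f(x₀) + 2f(x₁) + 2f(x₂) + ... + f(xₙ)]

x_0 = 1.2500, f(x_0) = 2.441406, coefficient = 1
x_1 = 1.9375, f(x_1) = 14.091812, coefficient = 2
x_2 = 2.6250, f(x_2) = 47.480713, coefficient = 2
x_3 = 3.3125, f(x_3) = 120.399185, coefficient = 2
x_4 = 4.0000, f(x_4) = 256.000000, coefficient = 1

I ≈ (0.687500/2) × 622.384827 = 213.944784
Exact value: 204.189648
Error: 9.755136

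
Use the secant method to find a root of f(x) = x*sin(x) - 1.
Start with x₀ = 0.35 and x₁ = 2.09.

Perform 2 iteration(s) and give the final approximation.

f(x) = x*sin(x) - 1
x₀ = 0.35, x₁ = 2.09

Secant formula: x_{n+1} = x_n - f(x_n)(x_n - x_{n-1})/(f(x_n) - f(x_{n-1}))

Iteration 1:
  f(0.350000) = -0.879986
  f(2.090000) = 0.814568
  x_2 = 2.090000 - 0.814568×(2.090000 - 0.350000)/(0.814568 - (-0.879986))
       = 1.253586
Iteration 2:
  f(2.090000) = 0.814568
  f(1.253586) = 0.191043
  x_3 = 1.253586 - 0.191043×(1.253586 - 2.090000)/(0.191043 - 0.814568)
       = 0.997315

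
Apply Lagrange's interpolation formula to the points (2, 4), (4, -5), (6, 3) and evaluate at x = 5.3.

Lagrange interpolation formula:
P(x) = Σ yᵢ × Lᵢ(x)
where Lᵢ(x) = Π_{j≠i} (x - xⱼ)/(xᵢ - xⱼ)

L_0(5.3) = (5.3 - 4)/(2 - 4) × (5.3 - 6)/(2 - 6) = -0.113750
L_1(5.3) = (5.3 - 2)/(4 - 2) × (5.3 - 6)/(4 - 6) = 0.577500
L_2(5.3) = (5.3 - 2)/(6 - 2) × (5.3 - 4)/(6 - 4) = 0.536250

P(5.3) = 4×L_0(5.3) + (-5)×L_1(5.3) + 3×L_2(5.3)
P(5.3) = -1.733750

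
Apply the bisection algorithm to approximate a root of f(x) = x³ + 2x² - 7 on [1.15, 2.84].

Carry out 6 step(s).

f(x) = x³ + 2x² - 7
Initial interval: [1.15, 2.84]

Iteration 1:
  c_1 = (1.150000 + 2.840000)/2 = 1.995000
  f(c_1) = f(1.995000) = 8.900200
  f(a) × f(c) < 0, new interval: [1.150000, 1.995000]
Iteration 2:
  c_2 = (1.150000 + 1.995000)/2 = 1.572500
  f(c_2) = f(1.572500) = 1.833922
  f(a) × f(c) < 0, new interval: [1.150000, 1.572500]
Iteration 3:
  c_3 = (1.150000 + 1.572500)/2 = 1.361250
  f(c_3) = f(1.361250) = -0.771598
  f(a) × f(c) ≥ 0, new interval: [1.361250, 1.572500]
Iteration 4:
  c_4 = (1.361250 + 1.572500)/2 = 1.466875
  f(c_4) = f(1.466875) = 0.459752
  f(a) × f(c) < 0, new interval: [1.361250, 1.466875]
Iteration 5:
  c_5 = (1.361250 + 1.466875)/2 = 1.414062
  f(c_5) = f(1.414062) = -0.173334
  f(a) × f(c) ≥ 0, new interval: [1.414062, 1.466875]
Iteration 6:
  c_6 = (1.414062 + 1.466875)/2 = 1.440469
  f(c_6) = f(1.440469) = 0.138801
  f(a) × f(c) < 0, new interval: [1.414062, 1.440469]

After 6 iteration(s), the approximation is c_6 = 1.440469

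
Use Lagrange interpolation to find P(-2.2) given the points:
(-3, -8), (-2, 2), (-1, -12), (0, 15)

Lagrange interpolation formula:
P(x) = Σ yᵢ × Lᵢ(x)
where Lᵢ(x) = Π_{j≠i} (x - xⱼ)/(xᵢ - xⱼ)

L_0(-2.2) = (-2.2 - (-2))/(-3 - (-2)) × (-2.2 - (-1))/(-3 - (-1)) × (-2.2 - 0)/(-3 - 0) = 0.088000
L_1(-2.2) = (-2.2 - (-3))/(-2 - (-3)) × (-2.2 - (-1))/(-2 - (-1)) × (-2.2 - 0)/(-2 - 0) = 1.056000
L_2(-2.2) = (-2.2 - (-3))/(-1 - (-3)) × (-2.2 - (-2))/(-1 - (-2)) × (-2.2 - 0)/(-1 - 0) = -0.176000
L_3(-2.2) = (-2.2 - (-3))/(0 - (-3)) × (-2.2 - (-2))/(0 - (-2)) × (-2.2 - (-1))/(0 - (-1)) = 0.032000

P(-2.2) = (-8)×L_0(-2.2) + 2×L_1(-2.2) + (-12)×L_2(-2.2) + 15×L_3(-2.2)
P(-2.2) = 4.000000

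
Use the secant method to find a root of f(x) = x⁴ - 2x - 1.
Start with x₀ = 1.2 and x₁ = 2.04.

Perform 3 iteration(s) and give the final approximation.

f(x) = x⁴ - 2x - 1
x₀ = 1.2, x₁ = 2.04

Secant formula: x_{n+1} = x_n - f(x_n)(x_n - x_{n-1})/(f(x_n) - f(x_{n-1}))

Iteration 1:
  f(1.200000) = -1.326400
  f(2.040000) = 12.238915
  x_2 = 2.040000 - 12.238915×(2.040000 - 1.200000)/(12.238915 - (-1.326400))
       = 1.282134
Iteration 2:
  f(2.040000) = 12.238915
  f(1.282134) = -0.861966
  x_3 = 1.282134 - (-0.861966)×(1.282134 - 2.040000)/(-0.861966 - 12.238915)
       = 1.331998
Iteration 3:
  f(1.282134) = -0.861966
  f(1.331998) = -0.516147
  x_4 = 1.331998 - (-0.516147)×(1.331998 - 1.282134)/(-0.516147 - (-0.861966))
       = 1.406420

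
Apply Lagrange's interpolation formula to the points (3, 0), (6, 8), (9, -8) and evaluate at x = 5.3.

Lagrange interpolation formula:
P(x) = Σ yᵢ × Lᵢ(x)
where Lᵢ(x) = Π_{j≠i} (x - xⱼ)/(xᵢ - xⱼ)

L_0(5.3) = (5.3 - 6)/(3 - 6) × (5.3 - 9)/(3 - 9) = 0.143889
L_1(5.3) = (5.3 - 3)/(6 - 3) × (5.3 - 9)/(6 - 9) = 0.945556
L_2(5.3) = (5.3 - 3)/(9 - 3) × (5.3 - 6)/(9 - 6) = -0.089444

P(5.3) = 0×L_0(5.3) + 8×L_1(5.3) + (-8)×L_2(5.3)
P(5.3) = 8.280000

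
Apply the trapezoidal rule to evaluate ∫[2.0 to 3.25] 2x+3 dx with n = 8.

f(x) = 2x+3
a = 2.0, b = 3.25, n = 8
h = (b - a)/n = 0.156250

Trapezoidal rule: (h/2)[f(x₀) + 2f(x₁) + 2f(x₂) + ... + f(xₙ)]

x_0 = 2.0000, f(x_0) = 7.000000, coefficient = 1
x_1 = 2.1562, f(x_1) = 7.312500, coefficient = 2
x_2 = 2.3125, f(x_2) = 7.625000, coefficient = 2
x_3 = 2.4688, f(x_3) = 7.937500, coefficient = 2
x_4 = 2.6250, f(x_4) = 8.250000, coefficient = 2
x_5 = 2.7812, f(x_5) = 8.562500, coefficient = 2
x_6 = 2.9375, f(x_6) = 8.875000, coefficient = 2
x_7 = 3.0938, f(x_7) = 9.187500, coefficient = 2
x_8 = 3.2500, f(x_8) = 9.500000, coefficient = 1

I ≈ (0.156250/2) × 132.000000 = 10.312500
Exact value: 10.312500
Error: 0.000000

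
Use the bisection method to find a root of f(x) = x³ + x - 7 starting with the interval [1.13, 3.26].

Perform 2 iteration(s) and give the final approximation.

f(x) = x³ + x - 7
Initial interval: [1.13, 3.26]

Iteration 1:
  c_1 = (1.130000 + 3.260000)/2 = 2.195000
  f(c_1) = f(2.195000) = 5.770565
  f(a) × f(c) < 0, new interval: [1.130000, 2.195000]
Iteration 2:
  c_2 = (1.130000 + 2.195000)/2 = 1.662500
  f(c_2) = f(1.662500) = -0.742506
  f(a) × f(c) ≥ 0, new interval: [1.662500, 2.195000]

After 2 iteration(s), the approximation is c_2 = 1.662500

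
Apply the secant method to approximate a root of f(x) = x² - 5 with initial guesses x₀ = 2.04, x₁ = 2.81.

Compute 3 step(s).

f(x) = x² - 5
x₀ = 2.04, x₁ = 2.81

Secant formula: x_{n+1} = x_n - f(x_n)(x_n - x_{n-1})/(f(x_n) - f(x_{n-1}))

Iteration 1:
  f(2.040000) = -0.838400
  f(2.810000) = 2.896100
  x_2 = 2.810000 - 2.896100×(2.810000 - 2.040000)/(2.896100 - (-0.838400))
       = 2.212866
Iteration 2:
  f(2.810000) = 2.896100
  f(2.212866) = -0.103224
  x_3 = 2.212866 - (-0.103224)×(2.212866 - 2.810000)/(-0.103224 - 2.896100)
       = 2.233417
Iteration 3:
  f(2.212866) = -0.103224
  f(2.233417) = -0.011849
  x_4 = 2.233417 - (-0.011849)×(2.233417 - 2.212866)/(-0.011849 - (-0.103224))
       = 2.236082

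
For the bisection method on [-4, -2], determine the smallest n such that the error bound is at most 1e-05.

We need (b-a)/2^n ≤ 1e-05
(-2 - (-4))/2^n ≤ 1e-05
2/2^n ≤ 1e-05
2^n ≥ 200000
n ≥ log₂(200000) = 17.61
n ≥ 18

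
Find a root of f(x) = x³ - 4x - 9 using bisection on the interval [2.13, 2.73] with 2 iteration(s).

f(x) = x³ - 4x - 9
Initial interval: [2.13, 2.73]

Iteration 1:
  c_1 = (2.130000 + 2.730000)/2 = 2.430000
  f(c_1) = f(2.430000) = -4.371093
  f(a) × f(c) ≥ 0, new interval: [2.430000, 2.730000]
Iteration 2:
  c_2 = (2.430000 + 2.730000)/2 = 2.580000
  f(c_2) = f(2.580000) = -2.146488
  f(a) × f(c) ≥ 0, new interval: [2.580000, 2.730000]

After 2 iteration(s), the approximation is c_2 = 2.580000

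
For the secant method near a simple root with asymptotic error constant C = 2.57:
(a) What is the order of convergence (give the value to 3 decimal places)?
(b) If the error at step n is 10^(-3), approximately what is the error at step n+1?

(a) Secant method has superlinear convergence with order φ = (1+√5)/2 ≈ 1.618.
    This means |e_{n+1}| ≈ C|e_n|^1.618.

(b) With |e_n| = 10^(-3) and C = 2.57:
    |e_{n+1}| ≈ 2.57 × (10^(-3))^1.618 = 2.57 × 10^(-4.85)

(a) ≈ 1.618 (golden ratio); (b) |e_{n+1}| ≈ 3.596e-05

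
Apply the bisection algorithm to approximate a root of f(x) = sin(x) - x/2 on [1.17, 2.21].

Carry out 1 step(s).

f(x) = sin(x) - x/2
Initial interval: [1.17, 2.21]

Iteration 1:
  c_1 = (1.170000 + 2.210000)/2 = 1.690000
  f(c_1) = f(1.690000) = 0.147904
  f(a) × f(c) ≥ 0, new interval: [1.690000, 2.210000]

After 1 iteration(s), the approximation is c_1 = 1.690000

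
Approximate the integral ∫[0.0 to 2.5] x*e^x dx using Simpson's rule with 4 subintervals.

f(x) = x*e^x
a = 0.0, b = 2.5, n = 4
h = (b - a)/n = 0.625000

Simpson's rule: (h/3)[f(x₀) + 4f(x₁) + 2f(x₂) + ... + f(xₙ)]

x_0 = 0.0000, f(x_0) = 0.000000, coefficient = 1
x_1 = 0.6250, f(x_1) = 1.167654, coefficient = 4
x_2 = 1.2500, f(x_2) = 4.362929, coefficient = 2
x_3 = 1.8750, f(x_3) = 12.226536, coefficient = 4
x_4 = 2.5000, f(x_4) = 30.456235, coefficient = 1

I ≈ (0.625000/3) × 92.758851 = 19.324761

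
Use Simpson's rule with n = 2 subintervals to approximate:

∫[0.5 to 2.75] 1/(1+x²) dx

f(x) = 1/(1+x²)
a = 0.5, b = 2.75, n = 2
h = (b - a)/n = 1.125000

Simpson's rule: (h/3)[f(x₀) + 4f(x₁) + 2f(x₂) + ... + f(xₙ)]

x_0 = 0.5000, f(x_0) = 0.800000, coefficient = 1
x_1 = 1.6250, f(x_1) = 0.274678, coefficient = 4
x_2 = 2.7500, f(x_2) = 0.116788, coefficient = 1

I ≈ (1.125000/3) × 2.015501 = 0.755813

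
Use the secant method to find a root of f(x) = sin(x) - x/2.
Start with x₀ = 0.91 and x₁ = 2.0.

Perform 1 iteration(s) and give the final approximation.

f(x) = sin(x) - x/2
x₀ = 0.91, x₁ = 2.0

Secant formula: x_{n+1} = x_n - f(x_n)(x_n - x_{n-1})/(f(x_n) - f(x_{n-1}))

Iteration 1:
  f(0.910000) = 0.334504
  f(2.000000) = -0.090703
  x_2 = 2.000000 - (-0.090703)×(2.000000 - 0.910000)/(-0.090703 - 0.334504)
       = 1.767487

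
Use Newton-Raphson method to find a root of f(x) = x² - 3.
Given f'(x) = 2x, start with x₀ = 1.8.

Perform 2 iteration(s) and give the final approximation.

f(x) = x² - 3
f'(x) = 2x
x₀ = 1.8

Newton-Raphson formula: x_{n+1} = x_n - f(x_n)/f'(x_n)

Iteration 1:
  f(1.800000) = 0.240000
  f'(1.800000) = 3.600000
  x_1 = 1.800000 - 0.240000/3.600000 = 1.733333
Iteration 2:
  f(1.733333) = 0.004444
  f'(1.733333) = 3.466667
  x_2 = 1.733333 - 0.004444/3.466667 = 1.732051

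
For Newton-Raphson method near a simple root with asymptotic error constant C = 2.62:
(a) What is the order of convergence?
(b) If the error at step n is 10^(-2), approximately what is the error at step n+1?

(a) Newton-Raphson has quadratic (order 2) convergence near simple roots.
    This means |e_{n+1}| ≈ C|e_n|².

(b) With |e_n| = 10^(-2) and C = 2.62:
    |e_{n+1}| ≈ 2.62 × (10^(-2))² = 2.62 × 10^(-4)

(a) 2 (quadratic); (b) |e_{n+1}| ≈ 2.620e-04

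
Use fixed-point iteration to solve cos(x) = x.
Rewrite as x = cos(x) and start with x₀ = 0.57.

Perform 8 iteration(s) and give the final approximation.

Equation: cos(x) = x
Fixed-point form: x = cos(x)
x₀ = 0.57

x_1 = g(0.570000) = 0.841901
x_2 = g(0.841901) = 0.666046
x_3 = g(0.666046) = 0.786271
x_4 = g(0.786271) = 0.706489
x_5 = g(0.706489) = 0.760646
x_6 = g(0.760646) = 0.724391
x_7 = g(0.724391) = 0.748903
x_8 = g(0.748903) = 0.732436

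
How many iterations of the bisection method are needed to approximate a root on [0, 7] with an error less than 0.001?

We need (b-a)/2^n ≤ 0.001
(7 - 0)/2^n ≤ 0.001
7/2^n ≤ 0.001
2^n ≥ 7000
n ≥ log₂(7000) = 12.77
n ≥ 13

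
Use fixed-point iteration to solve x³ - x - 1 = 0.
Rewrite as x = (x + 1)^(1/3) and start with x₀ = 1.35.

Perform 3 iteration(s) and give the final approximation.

Equation: x³ - x - 1 = 0
Fixed-point form: x = (x + 1)^(1/3)
x₀ = 1.35

x_1 = g(1.350000) = 1.329503
x_2 = g(1.329503) = 1.325626
x_3 = g(1.325626) = 1.324890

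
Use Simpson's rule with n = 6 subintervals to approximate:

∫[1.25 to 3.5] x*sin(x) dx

f(x) = x*sin(x)
a = 1.25, b = 3.5, n = 6
h = (b - a)/n = 0.375000

Simpson's rule: (h/3)[f(x₀) + 4f(x₁) + 2f(x₂) + ... + f(xₙ)]

x_0 = 1.2500, f(x_0) = 1.186231, coefficient = 1
x_1 = 1.6250, f(x_1) = 1.622613, coefficient = 4
x_2 = 2.0000, f(x_2) = 1.818595, coefficient = 2
x_3 = 2.3750, f(x_3) = 1.647502, coefficient = 4
x_4 = 2.7500, f(x_4) = 1.049568, coefficient = 2
x_5 = 3.1250, f(x_5) = 0.051850, coefficient = 4
x_6 = 3.5000, f(x_6) = -1.227741, coefficient = 1

I ≈ (0.375000/3) × 18.982675 = 2.372834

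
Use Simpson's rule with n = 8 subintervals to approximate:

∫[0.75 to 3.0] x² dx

f(x) = x²
a = 0.75, b = 3.0, n = 8
h = (b - a)/n = 0.281250

Simpson's rule: (h/3)[f(x₀) + 4f(x₁) + 2f(x₂) + ... + f(xₙ)]

x_0 = 0.7500, f(x_0) = 0.562500, coefficient = 1
x_1 = 1.0312, f(x_1) = 1.063477, coefficient = 4
x_2 = 1.3125, f(x_2) = 1.722656, coefficient = 2
x_3 = 1.5938, f(x_3) = 2.540039, coefficient = 4
x_4 = 1.8750, f(x_4) = 3.515625, coefficient = 2
x_5 = 2.1562, f(x_5) = 4.649414, coefficient = 4
x_6 = 2.4375, f(x_6) = 5.941406, coefficient = 2
x_7 = 2.7188, f(x_7) = 7.391602, coefficient = 4
x_8 = 3.0000, f(x_8) = 9.000000, coefficient = 1

I ≈ (0.281250/3) × 94.500000 = 8.859375
Exact value: 8.859375
Error: 0.000000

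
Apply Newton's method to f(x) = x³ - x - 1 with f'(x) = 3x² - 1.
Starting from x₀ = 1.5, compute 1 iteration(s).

f(x) = x³ - x - 1
f'(x) = 3x² - 1
x₀ = 1.5

Newton-Raphson formula: x_{n+1} = x_n - f(x_n)/f'(x_n)

Iteration 1:
  f(1.500000) = 0.875000
  f'(1.500000) = 5.750000
  x_1 = 1.500000 - 0.875000/5.750000 = 1.347826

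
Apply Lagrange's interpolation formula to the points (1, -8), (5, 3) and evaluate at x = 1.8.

Lagrange interpolation formula:
P(x) = Σ yᵢ × Lᵢ(x)
where Lᵢ(x) = Π_{j≠i} (x - xⱼ)/(xᵢ - xⱼ)

L_0(1.8) = (1.8 - 5)/(1 - 5) = 0.800000
L_1(1.8) = (1.8 - 1)/(5 - 1) = 0.200000

P(1.8) = (-8)×L_0(1.8) + 3×L_1(1.8)
P(1.8) = -5.800000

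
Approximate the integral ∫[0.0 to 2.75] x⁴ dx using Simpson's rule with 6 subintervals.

f(x) = x⁴
a = 0.0, b = 2.75, n = 6
h = (b - a)/n = 0.458333

Simpson's rule: (h/3)[f(x₀) + 4f(x₁) + 2f(x₂) + ... + f(xₙ)]

x_0 = 0.0000, f(x_0) = 0.000000, coefficient = 1
x_1 = 0.4583, f(x_1) = 0.044129, coefficient = 4
x_2 = 0.9167, f(x_2) = 0.706067, coefficient = 2
x_3 = 1.3750, f(x_3) = 3.574463, coefficient = 4
x_4 = 1.8333, f(x_4) = 11.297068, coefficient = 2
x_5 = 2.2917, f(x_5) = 27.580732, coefficient = 4
x_6 = 2.7500, f(x_6) = 57.191406, coefficient = 1

I ≈ (0.458333/3) × 205.994973 = 31.471454
Exact value: 31.455273
Error: 0.016181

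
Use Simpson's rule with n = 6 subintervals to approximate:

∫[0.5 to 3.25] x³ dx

f(x) = x³
a = 0.5, b = 3.25, n = 6
h = (b - a)/n = 0.458333

Simpson's rule: (h/3)[f(x₀) + 4f(x₁) + 2f(x₂) + ... + f(xₙ)]

x_0 = 0.5000, f(x_0) = 0.125000, coefficient = 1
x_1 = 0.9583, f(x_1) = 0.880136, coefficient = 4
x_2 = 1.4167, f(x_2) = 2.843171, coefficient = 2
x_3 = 1.8750, f(x_3) = 6.591797, coefficient = 4
x_4 = 2.3333, f(x_4) = 12.703704, coefficient = 2
x_5 = 2.7917, f(x_5) = 21.756583, coefficient = 4
x_6 = 3.2500, f(x_6) = 34.328125, coefficient = 1

I ≈ (0.458333/3) × 182.460937 = 27.875977
Exact value: 27.875977
Error: 0.000000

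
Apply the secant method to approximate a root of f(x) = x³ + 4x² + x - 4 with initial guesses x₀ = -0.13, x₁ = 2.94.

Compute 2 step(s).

f(x) = x³ + 4x² + x - 4
x₀ = -0.13, x₁ = 2.94

Secant formula: x_{n+1} = x_n - f(x_n)(x_n - x_{n-1})/(f(x_n) - f(x_{n-1}))

Iteration 1:
  f(-0.130000) = -4.064597
  f(2.940000) = 58.926584
  x_2 = 2.940000 - 58.926584×(2.940000 - (-0.130000))/(58.926584 - (-4.064597))
       = 0.068096
Iteration 2:
  f(2.940000) = 58.926584
  f(0.068096) = -3.913040
  x_3 = 0.068096 - (-3.913040)×(0.068096 - 2.940000)/(-3.913040 - 58.926584)
       = 0.246930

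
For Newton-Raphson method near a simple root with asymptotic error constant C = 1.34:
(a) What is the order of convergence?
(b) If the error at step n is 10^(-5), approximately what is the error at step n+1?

(a) Newton-Raphson has quadratic (order 2) convergence near simple roots.
    This means |e_{n+1}| ≈ C|e_n|².

(b) With |e_n| = 10^(-5) and C = 1.34:
    |e_{n+1}| ≈ 1.34 × (10^(-5))² = 1.34 × 10^(-10)

(a) 2 (quadratic); (b) |e_{n+1}| ≈ 1.340e-10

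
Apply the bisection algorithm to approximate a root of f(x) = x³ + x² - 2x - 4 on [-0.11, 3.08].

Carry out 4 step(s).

f(x) = x³ + x² - 2x - 4
Initial interval: [-0.11, 3.08]

Iteration 1:
  c_1 = (-0.110000 + 3.080000)/2 = 1.485000
  f(c_1) = f(1.485000) = -1.490016
  f(a) × f(c) ≥ 0, new interval: [1.485000, 3.080000]
Iteration 2:
  c_2 = (1.485000 + 3.080000)/2 = 2.282500
  f(c_2) = f(2.282500) = 8.536189
  f(a) × f(c) < 0, new interval: [1.485000, 2.282500]
Iteration 3:
  c_3 = (1.485000 + 2.282500)/2 = 1.883750
  f(c_3) = f(1.883750) = 2.465527
  f(a) × f(c) < 0, new interval: [1.485000, 1.883750]
Iteration 4:
  c_4 = (1.485000 + 1.883750)/2 = 1.684375
  f(c_4) = f(1.684375) = 0.247142
  f(a) × f(c) < 0, new interval: [1.485000, 1.684375]

After 4 iteration(s), the approximation is c_4 = 1.684375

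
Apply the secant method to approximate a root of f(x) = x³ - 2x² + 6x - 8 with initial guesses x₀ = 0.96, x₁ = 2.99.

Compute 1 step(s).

f(x) = x³ - 2x² + 6x - 8
x₀ = 0.96, x₁ = 2.99

Secant formula: x_{n+1} = x_n - f(x_n)(x_n - x_{n-1})/(f(x_n) - f(x_{n-1}))

Iteration 1:
  f(0.960000) = -3.198464
  f(2.990000) = 18.790699
  x_2 = 2.990000 - 18.790699×(2.990000 - 0.960000)/(18.790699 - (-3.198464))
       = 1.255276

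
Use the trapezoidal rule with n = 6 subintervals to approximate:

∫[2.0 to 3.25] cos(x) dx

f(x) = cos(x)
a = 2.0, b = 3.25, n = 6
h = (b - a)/n = 0.208333

Trapezoidal rule: (h/2)[f(x₀) + 2f(x₁) + 2f(x₂) + ... + f(xₙ)]

x_0 = 2.0000, f(x_0) = -0.416147, coefficient = 1
x_1 = 2.2083, f(x_1) = -0.595218, coefficient = 2
x_2 = 2.4167, f(x_2) = -0.748549, coefficient = 2
x_3 = 2.6250, f(x_3) = -0.869507, coefficient = 2
x_4 = 2.8333, f(x_4) = -0.952863, coefficient = 2
x_5 = 3.0417, f(x_5) = -0.995012, coefficient = 2
x_6 = 3.2500, f(x_6) = -0.994130, coefficient = 1

I ≈ (0.208333/2) × -9.732573 = -1.013810
Exact value: -1.017493
Error: 0.003683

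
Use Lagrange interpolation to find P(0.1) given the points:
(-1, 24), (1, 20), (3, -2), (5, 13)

Lagrange interpolation formula:
P(x) = Σ yᵢ × Lᵢ(x)
where Lᵢ(x) = Π_{j≠i} (x - xⱼ)/(xᵢ - xⱼ)

L_0(0.1) = (0.1 - 1)/(-1 - 1) × (0.1 - 3)/(-1 - 3) × (0.1 - 5)/(-1 - 5) = 0.266437
L_1(0.1) = (0.1 - (-1))/(1 - (-1)) × (0.1 - 3)/(1 - 3) × (0.1 - 5)/(1 - 5) = 0.976938
L_2(0.1) = (0.1 - (-1))/(3 - (-1)) × (0.1 - 1)/(3 - 1) × (0.1 - 5)/(3 - 5) = -0.303188
L_3(0.1) = (0.1 - (-1))/(5 - (-1)) × (0.1 - 1)/(5 - 1) × (0.1 - 3)/(5 - 3) = 0.059812

P(0.1) = 24×L_0(0.1) + 20×L_1(0.1) + (-2)×L_2(0.1) + 13×L_3(0.1)
P(0.1) = 27.317187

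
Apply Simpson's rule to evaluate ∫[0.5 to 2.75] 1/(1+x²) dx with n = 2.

f(x) = 1/(1+x²)
a = 0.5, b = 2.75, n = 2
h = (b - a)/n = 1.125000

Simpson's rule: (h/3)[f(x₀) + 4f(x₁) + 2f(x₂) + ... + f(xₙ)]

x_0 = 0.5000, f(x_0) = 0.800000, coefficient = 1
x_1 = 1.6250, f(x_1) = 0.274678, coefficient = 4
x_2 = 2.7500, f(x_2) = 0.116788, coefficient = 1

I ≈ (1.125000/3) × 2.015501 = 0.755813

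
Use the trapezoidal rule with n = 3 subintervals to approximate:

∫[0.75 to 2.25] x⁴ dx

f(x) = x⁴
a = 0.75, b = 2.25, n = 3
h = (b - a)/n = 0.500000

Trapezoidal rule: (h/2)[f(x₀) + 2f(x₁) + 2f(x₂) + ... + f(xₙ)]

x_0 = 0.7500, f(x_0) = 0.316406, coefficient = 1
x_1 = 1.2500, f(x_1) = 2.441406, coefficient = 2
x_2 = 1.7500, f(x_2) = 9.378906, coefficient = 2
x_3 = 2.2500, f(x_3) = 25.628906, coefficient = 1

I ≈ (0.500000/2) × 49.585938 = 12.396484
Exact value: 11.485547
Error: 0.910938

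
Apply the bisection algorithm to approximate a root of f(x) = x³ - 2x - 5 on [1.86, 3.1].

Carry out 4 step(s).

f(x) = x³ - 2x - 5
Initial interval: [1.86, 3.1]

Iteration 1:
  c_1 = (1.860000 + 3.100000)/2 = 2.480000
  f(c_1) = f(2.480000) = 5.292992
  f(a) × f(c) < 0, new interval: [1.860000, 2.480000]
Iteration 2:
  c_2 = (1.860000 + 2.480000)/2 = 2.170000
  f(c_2) = f(2.170000) = 0.878313
  f(a) × f(c) < 0, new interval: [1.860000, 2.170000]
Iteration 3:
  c_3 = (1.860000 + 2.170000)/2 = 2.015000
  f(c_3) = f(2.015000) = -0.848647
  f(a) × f(c) ≥ 0, new interval: [2.015000, 2.170000]
Iteration 4:
  c_4 = (2.015000 + 2.170000)/2 = 2.092500
  f(c_4) = f(2.092500) = -0.022871
  f(a) × f(c) ≥ 0, new interval: [2.092500, 2.170000]

After 4 iteration(s), the approximation is c_4 = 2.092500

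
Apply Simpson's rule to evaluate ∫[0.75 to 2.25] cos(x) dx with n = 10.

f(x) = cos(x)
a = 0.75, b = 2.25, n = 10
h = (b - a)/n = 0.150000

Simpson's rule: (h/3)[f(x₀) + 4f(x₁) + 2f(x₂) + ... + f(xₙ)]

x_0 = 0.7500, f(x_0) = 0.731689, coefficient = 1
x_1 = 0.9000, f(x_1) = 0.621610, coefficient = 4
x_2 = 1.0500, f(x_2) = 0.497571, coefficient = 2
x_3 = 1.2000, f(x_3) = 0.362358, coefficient = 4
x_4 = 1.3500, f(x_4) = 0.219007, coefficient = 2
x_5 = 1.5000, f(x_5) = 0.070737, coefficient = 4
x_6 = 1.6500, f(x_6) = -0.079121, coefficient = 2
x_7 = 1.8000, f(x_7) = -0.227202, coefficient = 4
x_8 = 1.9500, f(x_8) = -0.370181, coefficient = 2
x_9 = 2.1000, f(x_9) = -0.504846, coefficient = 4
x_10 = 2.2500, f(x_10) = -0.628174, coefficient = 1

I ≈ (0.150000/3) × 1.928694 = 0.096435
Exact value: 0.096434
Error: 0.000000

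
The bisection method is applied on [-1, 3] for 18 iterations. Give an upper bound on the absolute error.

Bisection error bound: |error| ≤ (b-a)/2^n
|error| ≤ (3 - (-1))/2^18 = 4/2^18
|error| ≤ 0.0000152588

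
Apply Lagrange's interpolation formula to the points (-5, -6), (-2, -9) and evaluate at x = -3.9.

Lagrange interpolation formula:
P(x) = Σ yᵢ × Lᵢ(x)
where Lᵢ(x) = Π_{j≠i} (x - xⱼ)/(xᵢ - xⱼ)

L_0(-3.9) = (-3.9 - (-2))/(-5 - (-2)) = 0.633333
L_1(-3.9) = (-3.9 - (-5))/(-2 - (-5)) = 0.366667

P(-3.9) = (-6)×L_0(-3.9) + (-9)×L_1(-3.9)
P(-3.9) = -7.100000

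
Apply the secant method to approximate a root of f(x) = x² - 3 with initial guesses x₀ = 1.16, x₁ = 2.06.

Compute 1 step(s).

f(x) = x² - 3
x₀ = 1.16, x₁ = 2.06

Secant formula: x_{n+1} = x_n - f(x_n)(x_n - x_{n-1})/(f(x_n) - f(x_{n-1}))

Iteration 1:
  f(1.160000) = -1.654400
  f(2.060000) = 1.243600
  x_2 = 2.060000 - 1.243600×(2.060000 - 1.160000)/(1.243600 - (-1.654400))
       = 1.673789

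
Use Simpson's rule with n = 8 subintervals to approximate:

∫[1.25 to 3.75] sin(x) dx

f(x) = sin(x)
a = 1.25, b = 3.75, n = 8
h = (b - a)/n = 0.312500

Simpson's rule: (h/3)[f(x₀) + 4f(x₁) + 2f(x₂) + ... + f(xₙ)]

x_0 = 1.2500, f(x_0) = 0.948985, coefficient = 1
x_1 = 1.5625, f(x_1) = 0.999966, coefficient = 4
x_2 = 1.8750, f(x_2) = 0.954086, coefficient = 2
x_3 = 2.1875, f(x_3) = 0.815789, coefficient = 4
x_4 = 2.5000, f(x_4) = 0.598472, coefficient = 2
x_5 = 2.8125, f(x_5) = 0.323185, coefficient = 4
x_6 = 3.1250, f(x_6) = 0.016592, coefficient = 2
x_7 = 3.4375, f(x_7) = -0.291608, coefficient = 4
x_8 = 3.7500, f(x_8) = -0.571561, coefficient = 1

I ≈ (0.312500/3) × 10.905049 = 1.135943
Exact value: 1.135882
Error: 0.000061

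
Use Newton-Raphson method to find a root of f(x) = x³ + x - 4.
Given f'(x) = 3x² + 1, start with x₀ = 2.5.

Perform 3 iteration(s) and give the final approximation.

f(x) = x³ + x - 4
f'(x) = 3x² + 1
x₀ = 2.5

Newton-Raphson formula: x_{n+1} = x_n - f(x_n)/f'(x_n)

Iteration 1:
  f(2.500000) = 14.125000
  f'(2.500000) = 19.750000
  x_1 = 2.500000 - 14.125000/19.750000 = 1.784810
Iteration 2:
  f(1.784810) = 3.470407
  f'(1.784810) = 10.556642
  x_2 = 1.784810 - 3.470407/10.556642 = 1.456069
Iteration 3:
  f(1.456069) = 0.543131
  f'(1.456069) = 7.360407
  x_3 = 1.456069 - 0.543131/7.360407 = 1.382278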